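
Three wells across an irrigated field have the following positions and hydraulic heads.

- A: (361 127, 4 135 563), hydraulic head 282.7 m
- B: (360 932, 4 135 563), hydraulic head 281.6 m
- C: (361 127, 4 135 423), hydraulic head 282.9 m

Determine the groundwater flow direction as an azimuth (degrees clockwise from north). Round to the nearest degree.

∂h/∂x = (281.6 − 282.7) / (360932 − 361127) = +0.005641
∂h/∂y = (282.9 − 282.7) / (4135423 − 4135563) = -0.001429
Flow direction (−∇h) has components (-0.005641 E, +0.001429 N).
Azimuth = atan2(E, N) = atan2(-0.005641, +0.001429) = 284.2° ≈ 284°.

284°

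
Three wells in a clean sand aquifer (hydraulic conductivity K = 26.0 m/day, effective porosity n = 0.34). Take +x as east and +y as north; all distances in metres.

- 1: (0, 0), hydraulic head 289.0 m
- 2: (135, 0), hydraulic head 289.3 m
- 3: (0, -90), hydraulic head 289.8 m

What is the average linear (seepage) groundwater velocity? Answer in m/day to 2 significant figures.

∂h/∂x = (289.3 − 289.0) / (135 − 0) = +0.002222
∂h/∂y = (289.8 − 289.0) / (-90 − 0) = -0.008889
|∇h| = √(0.002222² + -0.008889²) = 0.009163
Seepage velocity v = K·i/n = 26.0 × 0.009163 / 0.34 = 0.7007 m/day.

0.70 m/day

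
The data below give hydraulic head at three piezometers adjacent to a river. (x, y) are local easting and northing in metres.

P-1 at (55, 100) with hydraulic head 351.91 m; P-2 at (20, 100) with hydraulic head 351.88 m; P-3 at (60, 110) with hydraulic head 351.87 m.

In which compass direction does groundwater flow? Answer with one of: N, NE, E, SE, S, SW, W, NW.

N

Differences from P-1: to P-2 (Δx, Δy, Δh) = (-35, 0, -0.03); to P-3 = (5, 10, -0.04).
Determinant of the coordinate differences = (-35)·10 − 5·0 = -350.
∂h/∂x = [(-0.03)·10 − (-0.04)·0] / -350 = +0.0008571
∂h/∂y = [(-35)·(-0.04) − 5·(-0.03)] / -350 = -0.004429
Flow = −∇h = (-0.0008571 east, +0.004429 north), which points north.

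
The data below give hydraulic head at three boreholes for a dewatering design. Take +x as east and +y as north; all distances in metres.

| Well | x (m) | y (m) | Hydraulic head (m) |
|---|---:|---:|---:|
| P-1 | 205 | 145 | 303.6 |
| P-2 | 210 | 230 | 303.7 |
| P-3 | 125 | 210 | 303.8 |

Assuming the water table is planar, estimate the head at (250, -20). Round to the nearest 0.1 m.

With h = a·x + b·y + c and P-1 as origin, the differences give:
  5·a + 85·b = +0.1
  (-80)·a + 65·b = +0.2
Eliminate b (×65 and ×85, subtract): 7125·a = -10.50 → a = ∂h/∂x = -0.001474
Back-substitute: b = ∂h/∂y = +0.001263.
h(250, -20) = 303.6 + (-0.001474)·(45) + (+0.001263)·(-165) = 303.6 -0.066 -0.208 = 303.325 m.

303.3 m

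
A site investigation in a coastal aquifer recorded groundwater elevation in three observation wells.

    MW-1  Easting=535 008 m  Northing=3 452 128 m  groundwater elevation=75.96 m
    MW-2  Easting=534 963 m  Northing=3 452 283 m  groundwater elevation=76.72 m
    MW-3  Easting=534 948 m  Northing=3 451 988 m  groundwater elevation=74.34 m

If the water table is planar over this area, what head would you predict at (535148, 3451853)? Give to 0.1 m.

75.2 m

With h = a·x + b·y + c and MW-1 as origin, the differences give:
  (-45)·a + 155·b = +0.76
  (-60)·a + (-140)·b = -1.62
Eliminate b (×(-140) and ×155, subtract): 15600·a = 144.700 → a = ∂h/∂x = +0.009276
Back-substitute: b = ∂h/∂y = +0.007596.
h(535148, 3451853) = 75.96 + (+0.009276)·(140) + (+0.007596)·(-275) = 75.96 +1.299 -2.089 = 75.170 m.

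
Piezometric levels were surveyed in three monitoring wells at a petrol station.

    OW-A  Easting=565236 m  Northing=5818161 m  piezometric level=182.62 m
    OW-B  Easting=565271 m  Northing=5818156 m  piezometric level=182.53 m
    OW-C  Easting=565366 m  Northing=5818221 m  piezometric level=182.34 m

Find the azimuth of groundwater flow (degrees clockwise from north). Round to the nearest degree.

106°

Three-point gradient (reference OW-A): Δ to OW-B = (35, -5, -0.09), Δ to OW-C = (130, 60, -0.28).
∂h/∂x = -0.002473, ∂h/∂y = +0.0006909 (det = 2750).
Flow direction (−∇h) has components (+0.002473 E, -0.0006909 N).
Azimuth = atan2(E, N) = atan2(+0.002473, -0.0006909) = 105.6° ≈ 106°.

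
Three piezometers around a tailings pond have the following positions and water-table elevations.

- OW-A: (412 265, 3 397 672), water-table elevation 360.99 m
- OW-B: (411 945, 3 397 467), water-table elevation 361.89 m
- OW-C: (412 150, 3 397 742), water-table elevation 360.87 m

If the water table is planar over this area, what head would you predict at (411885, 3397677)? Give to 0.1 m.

Taking OW-A as reference: OW-B−OW-A = (-320, -205, +0.90); OW-C−OW-A = (-115, 70, -0.12).
Determinant of the coordinate differences = (-320)·70 − (-115)·(-205) = -45975.
∂h/∂x = [(+0.90)·70 − (-0.12)·(-205)] / -45975 = -0.0008352
∂h/∂y = [(-320)·(-0.12) − (-115)·(+0.90)] / -45975 = -0.003086
h(411885, 3397677) = 360.99 + (-0.0008352)·(-380) + (-0.003086)·(5) = 360.99 +0.317 -0.015 = 361.292 m.

361.3 m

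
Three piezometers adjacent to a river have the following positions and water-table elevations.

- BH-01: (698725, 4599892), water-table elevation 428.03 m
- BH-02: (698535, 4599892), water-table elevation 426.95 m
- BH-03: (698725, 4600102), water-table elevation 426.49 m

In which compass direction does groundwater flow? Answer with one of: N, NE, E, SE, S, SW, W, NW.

NW

∂h/∂x = (426.95 − 428.03) / (698535 − 698725) = +0.005684
∂h/∂y = (426.49 − 428.03) / (4600102 − 4599892) = -0.007333
Flow = −∇h = (-0.005684 east, +0.007333 north), which points northwest.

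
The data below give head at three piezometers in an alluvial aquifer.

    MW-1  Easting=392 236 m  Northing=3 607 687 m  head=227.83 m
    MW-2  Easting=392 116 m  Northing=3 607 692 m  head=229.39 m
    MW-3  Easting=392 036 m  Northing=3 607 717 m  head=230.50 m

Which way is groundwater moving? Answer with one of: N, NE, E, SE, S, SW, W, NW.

Three-point gradient (reference MW-1): Δ to MW-2 = (-120, 5, +1.56), Δ to MW-3 = (-200, 30, +2.67).
∂h/∂x = -0.01287, ∂h/∂y = +0.003231 (det = -2600).
Flow = −∇h = (+0.01287 east, -0.003231 north), which points east.

E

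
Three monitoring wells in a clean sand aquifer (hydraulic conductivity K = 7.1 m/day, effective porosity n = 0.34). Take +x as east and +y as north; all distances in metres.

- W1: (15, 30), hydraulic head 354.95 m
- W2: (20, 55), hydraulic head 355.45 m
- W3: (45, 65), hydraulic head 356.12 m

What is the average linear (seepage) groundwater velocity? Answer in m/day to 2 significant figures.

With h = a·x + b·y + c and W1 as origin, the differences give:
  5·a + 25·b = +0.50
  30·a + 35·b = +1.17
Eliminate b (×35 and ×25, subtract): -575·a = -11.750 → a = ∂h/∂x = +0.02043
Back-substitute: b = ∂h/∂y = +0.01591.
|∇h| = √(0.02043² + 0.01591²) = 0.02589
Seepage velocity v = K·i/n = 7.1 × 0.02589 / 0.34 = 0.5406 m/day.

0.54 m/day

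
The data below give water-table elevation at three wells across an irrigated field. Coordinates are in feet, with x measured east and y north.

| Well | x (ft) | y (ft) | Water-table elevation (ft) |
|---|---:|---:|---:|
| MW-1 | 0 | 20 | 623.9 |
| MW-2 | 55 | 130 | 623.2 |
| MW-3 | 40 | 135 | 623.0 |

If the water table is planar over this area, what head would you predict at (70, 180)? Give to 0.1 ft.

With h = a·x + b·y + c and MW-1 as origin, the differences give:
  55·a + 110·b = -0.7
  40·a + 115·b = -0.9
Eliminate b (×115 and ×110, subtract): 1925·a = 18.50 → a = ∂h/∂x = +0.009610
Back-substitute: b = ∂h/∂y = -0.01117.
h(70, 180) = 623.9 + (+0.009610)·(70) + (-0.01117)·(160) = 623.9 +0.673 -1.787 = 622.786 ft.

622.8 ft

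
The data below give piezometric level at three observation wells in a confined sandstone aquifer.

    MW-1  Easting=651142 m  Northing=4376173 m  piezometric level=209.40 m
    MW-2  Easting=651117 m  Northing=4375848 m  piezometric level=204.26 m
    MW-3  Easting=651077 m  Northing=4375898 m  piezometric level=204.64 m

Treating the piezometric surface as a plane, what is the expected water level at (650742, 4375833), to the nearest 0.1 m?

Three-point gradient (reference MW-1): Δ to MW-2 = (-25, -325, -5.14), Δ to MW-3 = (-65, -275, -4.76).
∂h/∂x = +0.009368, ∂h/∂y = +0.01509 (det = -14250).
h(650742, 4375833) = 209.40 + (+0.009368)·(-400) + (+0.01509)·(-340) = 209.40 -3.747 -5.132 = 200.520 m.

200.5 m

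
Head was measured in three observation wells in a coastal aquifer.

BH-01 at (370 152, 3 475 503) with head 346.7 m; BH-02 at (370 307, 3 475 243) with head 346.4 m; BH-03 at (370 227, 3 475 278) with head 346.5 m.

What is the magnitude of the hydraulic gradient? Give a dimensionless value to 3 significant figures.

Taking BH-01 as reference: BH-02−BH-01 = (155, -260, -0.3); BH-03−BH-01 = (75, -225, -0.2).
Solve a·Δx + b·Δy = Δh: det = 155·(-225) − 75·(-260) = -15375.
∂h/∂x = [(-0.3)·(-225) − (-0.2)·(-260)] / -15375 = -0.001008
∂h/∂y = [155·(-0.2) − 75·(-0.3)] / -15375 = +0.0005528
|∇h| = √(-0.001008² + 0.0005528²) = 0.00115

0.00115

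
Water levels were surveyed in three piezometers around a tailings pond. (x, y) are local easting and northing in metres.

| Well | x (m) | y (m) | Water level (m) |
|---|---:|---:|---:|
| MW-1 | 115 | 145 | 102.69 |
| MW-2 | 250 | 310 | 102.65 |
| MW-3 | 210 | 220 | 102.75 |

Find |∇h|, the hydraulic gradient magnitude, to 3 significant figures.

0.00316

With h = a·x + b·y + c and MW-1 as origin, the differences give:
  135·a + 165·b = -0.04
  95·a + 75·b = +0.06
Eliminate b (×75 and ×165, subtract): -5550·a = -12.900 → a = ∂h/∂x = +0.002324
Back-substitute: b = ∂h/∂y = -0.002144.
|∇h| = √(0.002324² + -0.002144²) = 0.003162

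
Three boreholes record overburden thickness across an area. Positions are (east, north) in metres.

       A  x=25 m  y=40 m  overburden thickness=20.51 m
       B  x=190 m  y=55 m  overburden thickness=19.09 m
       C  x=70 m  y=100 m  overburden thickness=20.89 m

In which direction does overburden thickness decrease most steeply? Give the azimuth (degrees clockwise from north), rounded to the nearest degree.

With d = a·x + b·y + c and A as origin, the differences give:
  165·a + 15·b = -1.42
  45·a + 60·b = +0.38
Eliminate b (×60 and ×15, subtract): 9225·a = -90.900 → a = ∂d/∂x = -0.009854
Back-substitute: b = ∂d/∂y = +0.01372.
Steepest decrease is along −∇f: components (+0.009854 E, -0.01372 N).
Azimuth = atan2(+0.009854, -0.01372) = 144.3° ≈ 144°.

144°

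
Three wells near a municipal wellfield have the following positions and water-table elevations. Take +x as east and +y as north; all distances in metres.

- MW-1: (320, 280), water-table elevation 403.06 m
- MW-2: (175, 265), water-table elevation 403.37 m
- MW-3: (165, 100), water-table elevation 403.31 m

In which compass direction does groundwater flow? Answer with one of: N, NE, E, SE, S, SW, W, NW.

Differences from MW-1: to MW-2 (Δx, Δy, Δh) = (-145, -15, +0.31); to MW-3 = (-155, -180, +0.25).
Determinant of the coordinate differences = (-145)·(-180) − (-155)·(-15) = 23775.
∂h/∂x = [(+0.31)·(-180) − (+0.25)·(-15)] / 23775 = -0.002189
∂h/∂y = [(-145)·(+0.25) − (-155)·(+0.31)] / 23775 = +0.0004963
Flow = −∇h = (+0.002189 east, -0.0004963 north), which points east.

E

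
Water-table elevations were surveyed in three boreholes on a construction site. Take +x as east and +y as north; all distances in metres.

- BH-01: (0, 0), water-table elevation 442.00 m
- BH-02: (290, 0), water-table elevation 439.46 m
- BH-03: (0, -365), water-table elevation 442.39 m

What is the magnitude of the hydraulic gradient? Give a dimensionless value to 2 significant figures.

0.0088

∂h/∂x = (439.46 − 442.00) / (290 − 0) = -0.008759
∂h/∂y = (442.39 − 442.00) / (-365 − 0) = -0.001068
|∇h| = √(-0.008759² + -0.001068²) = 0.008824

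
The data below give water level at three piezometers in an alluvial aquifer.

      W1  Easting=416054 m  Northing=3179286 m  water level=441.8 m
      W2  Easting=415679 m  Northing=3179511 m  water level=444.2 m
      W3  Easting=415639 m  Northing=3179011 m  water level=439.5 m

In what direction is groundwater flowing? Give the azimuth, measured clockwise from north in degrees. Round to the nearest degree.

176°

Three-point gradient (reference W1): Δ to W2 = (-375, 225, +2.4), Δ to W3 = (-415, -275, -2.3).
∂h/∂x = -0.0007252, ∂h/∂y = +0.009458 (det = 196500).
Flow direction (−∇h) has components (+0.0007252 E, -0.009458 N).
Azimuth = atan2(E, N) = atan2(+0.0007252, -0.009458) = 175.6° ≈ 176°.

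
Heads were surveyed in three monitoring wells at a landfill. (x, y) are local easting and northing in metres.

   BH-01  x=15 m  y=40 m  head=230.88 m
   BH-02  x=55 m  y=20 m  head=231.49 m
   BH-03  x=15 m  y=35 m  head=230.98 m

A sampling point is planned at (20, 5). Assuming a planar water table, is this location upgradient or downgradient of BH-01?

With h = a·x + b·y + c and BH-01 as origin, the differences give:
  40·a + (-20)·b = +0.61
  0·a + (-5)·b = +0.10
Eliminate b (×(-5) and ×(-20), subtract): -200·a = -1.050 → a = ∂h/∂x = +0.005250
Back-substitute: b = ∂h/∂y = -0.02000.
Head at (20, 5) = 230.88 + (+0.005250)·(5) + (-0.02000)·(-35) = 231.61 m.
That is higher than the 230.88 m at BH-01, so the point is upgradient.

upgradient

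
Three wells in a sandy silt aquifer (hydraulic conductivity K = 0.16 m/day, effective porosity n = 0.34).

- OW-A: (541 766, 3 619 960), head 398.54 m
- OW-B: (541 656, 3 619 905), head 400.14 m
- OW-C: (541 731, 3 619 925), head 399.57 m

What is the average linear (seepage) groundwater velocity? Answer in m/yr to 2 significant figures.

5.1 m/yr

Taking OW-A as reference: OW-B−OW-A = (-110, -55, +1.60); OW-C−OW-A = (-35, -35, +1.03).
Solve a·Δx + b·Δy = Δh: det = (-110)·(-35) − (-35)·(-55) = 1925.
∂h/∂x = [(+1.60)·(-35) − (+1.03)·(-55)] / 1925 = +0.0003377
∂h/∂y = [(-110)·(+1.03) − (-35)·(+1.60)] / 1925 = -0.02977
|∇h| = √(0.0003377² + -0.02977²) = 0.02977
Seepage velocity v = K·i/n = 0.16 × 0.02977 / 0.34 = 0.01401 m/day = 5.117 m/yr.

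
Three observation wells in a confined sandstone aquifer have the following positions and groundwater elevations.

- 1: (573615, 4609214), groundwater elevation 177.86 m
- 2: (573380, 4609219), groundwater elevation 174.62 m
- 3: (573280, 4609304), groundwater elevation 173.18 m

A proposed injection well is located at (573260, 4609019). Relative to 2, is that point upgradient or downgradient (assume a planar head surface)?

downgradient

With h = a·x + b·y + c and 1 as origin, the differences give:
  (-235)·a + 5·b = -3.24
  (-335)·a + 90·b = -4.68
Eliminate b (×90 and ×5, subtract): -19475·a = -268.200 → a = ∂h/∂x = +0.01377
Back-substitute: b = ∂h/∂y = -0.0007394.
Head at (573260, 4609019) = 177.86 + (+0.01377)·(-355) + (-0.0007394)·(-195) = 173.12 m.
That is lower than the 174.62 m at 2, so the point is downgradient.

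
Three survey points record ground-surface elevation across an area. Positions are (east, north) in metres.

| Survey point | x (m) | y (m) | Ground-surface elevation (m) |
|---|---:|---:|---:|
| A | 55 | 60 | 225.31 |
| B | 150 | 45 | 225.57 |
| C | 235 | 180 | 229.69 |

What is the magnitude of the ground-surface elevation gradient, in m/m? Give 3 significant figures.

0.0271 m/m

Differences from A: to B (Δx, Δy, Δh) = (95, -15, +0.26); to C = (180, 120, +4.38).
Determinant of the coordinate differences = 95·120 − 180·(-15) = 14100.
∂z/∂x = [(+0.26)·120 − (+4.38)·(-15)] / 14100 = +0.006872
∂z/∂y = [95·(+4.38) − 180·(+0.26)] / 14100 = +0.02619
|∇f| = √(0.006872² + 0.02619²) = 0.02708 m/m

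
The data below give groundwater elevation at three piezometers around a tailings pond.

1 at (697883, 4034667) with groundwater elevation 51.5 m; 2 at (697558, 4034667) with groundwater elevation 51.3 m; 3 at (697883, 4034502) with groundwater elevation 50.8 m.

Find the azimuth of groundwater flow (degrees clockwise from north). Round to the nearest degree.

∂h/∂x = (51.3 − 51.5) / (697558 − 697883) = +0.0006154
∂h/∂y = (50.8 − 51.5) / (4034502 − 4034667) = +0.004242
Flow direction (−∇h) has components (-0.0006154 E, -0.004242 N).
Azimuth = atan2(E, N) = atan2(-0.0006154, -0.004242) = 188.3° ≈ 188°.

188°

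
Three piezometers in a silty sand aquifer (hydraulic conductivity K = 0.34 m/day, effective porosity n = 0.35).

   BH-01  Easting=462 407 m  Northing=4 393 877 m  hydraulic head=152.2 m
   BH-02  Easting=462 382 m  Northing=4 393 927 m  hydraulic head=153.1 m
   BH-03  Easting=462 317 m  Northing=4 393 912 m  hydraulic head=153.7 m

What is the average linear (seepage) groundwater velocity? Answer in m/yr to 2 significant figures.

Differences from BH-01: to BH-02 (Δx, Δy, Δh) = (-25, 50, +0.9); to BH-03 = (-90, 35, +1.5).
Determinant of the coordinate differences = (-25)·35 − (-90)·50 = 3625.
∂h/∂x = [(+0.9)·35 − (+1.5)·50] / 3625 = -0.01200
∂h/∂y = [(-25)·(+1.5) − (-90)·(+0.9)] / 3625 = +0.01200
|∇h| = √(-0.01200² + 0.01200²) = 0.01697
Seepage velocity v = K·i/n = 0.34 × 0.01697 / 0.35 = 0.01649 m/day = 6.023 m/yr.

6.0 m/yr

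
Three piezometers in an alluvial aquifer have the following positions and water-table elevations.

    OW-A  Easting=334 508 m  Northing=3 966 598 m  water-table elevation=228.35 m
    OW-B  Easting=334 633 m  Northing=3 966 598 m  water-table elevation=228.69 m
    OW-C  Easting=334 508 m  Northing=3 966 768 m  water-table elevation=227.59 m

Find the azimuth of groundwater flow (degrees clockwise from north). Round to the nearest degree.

∂h/∂x = (228.69 − 228.35) / (334633 − 334508) = +0.002720
∂h/∂y = (227.59 − 228.35) / (3966768 − 3966598) = -0.004471
Flow direction (−∇h) has components (-0.002720 E, +0.004471 N).
Azimuth = atan2(E, N) = atan2(-0.002720, +0.004471) = 328.7° ≈ 329°.

329°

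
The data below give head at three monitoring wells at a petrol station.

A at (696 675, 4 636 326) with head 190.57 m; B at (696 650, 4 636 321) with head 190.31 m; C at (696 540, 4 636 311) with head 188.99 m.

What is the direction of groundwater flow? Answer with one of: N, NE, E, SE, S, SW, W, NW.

NW

Differences from A: to B (Δx, Δy, Δh) = (-25, -5, -0.26); to C = (-135, -15, -1.58).
Determinant of the coordinate differences = (-25)·(-15) − (-135)·(-5) = -300.
∂h/∂x = [(-0.26)·(-15) − (-1.58)·(-5)] / -300 = +0.01333
∂h/∂y = [(-25)·(-1.58) − (-135)·(-0.26)] / -300 = -0.01467
Flow = −∇h = (-0.01333 east, +0.01467 north), which points northwest.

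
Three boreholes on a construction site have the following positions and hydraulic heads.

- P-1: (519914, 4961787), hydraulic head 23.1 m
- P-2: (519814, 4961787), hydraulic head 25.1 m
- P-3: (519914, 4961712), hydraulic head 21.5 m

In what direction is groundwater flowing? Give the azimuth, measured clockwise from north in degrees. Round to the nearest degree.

137°

∂h/∂x = (25.1 − 23.1) / (519814 − 519914) = -0.02000
∂h/∂y = (21.5 − 23.1) / (4961712 − 4961787) = +0.02133
Flow direction (−∇h) has components (+0.02000 E, -0.02133 N).
Azimuth = atan2(E, N) = atan2(+0.02000, -0.02133) = 136.8° ≈ 137°.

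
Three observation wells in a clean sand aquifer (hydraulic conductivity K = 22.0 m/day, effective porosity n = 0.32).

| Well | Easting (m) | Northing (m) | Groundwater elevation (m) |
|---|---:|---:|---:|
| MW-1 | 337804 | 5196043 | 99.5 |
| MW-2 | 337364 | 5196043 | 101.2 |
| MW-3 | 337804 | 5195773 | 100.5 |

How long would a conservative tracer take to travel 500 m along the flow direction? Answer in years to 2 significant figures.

∂h/∂x = (101.2 − 99.5) / (337364 − 337804) = -0.003864
∂h/∂y = (100.5 − 99.5) / (5195773 − 5196043) = -0.003704
|∇h| = √(-0.003864² + -0.003704²) = 0.005353
Seepage velocity v = K·i/n = 22.0 × 0.005353 / 0.32 = 0.368 m/day.
t = 500 / 0.368 = 1359 days = 3.72 years.

3.7 years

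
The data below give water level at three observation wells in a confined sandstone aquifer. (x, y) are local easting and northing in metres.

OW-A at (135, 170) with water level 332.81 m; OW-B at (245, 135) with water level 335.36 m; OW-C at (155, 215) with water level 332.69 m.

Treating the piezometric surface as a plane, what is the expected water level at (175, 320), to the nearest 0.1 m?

Differences from OW-A: to OW-B (Δx, Δy, Δh) = (110, -35, +2.55); to OW-C = (20, 45, -0.12).
Determinant of the coordinate differences = 110·45 − 20·(-35) = 5650.
∂h/∂x = [(+2.55)·45 − (-0.12)·(-35)] / 5650 = +0.01957
∂h/∂y = [110·(-0.12) − 20·(+2.55)] / 5650 = -0.01136
h(175, 320) = 332.81 + (+0.01957)·(40) + (-0.01136)·(150) = 332.81 +0.783 -1.704 = 331.888 m.

331.9 m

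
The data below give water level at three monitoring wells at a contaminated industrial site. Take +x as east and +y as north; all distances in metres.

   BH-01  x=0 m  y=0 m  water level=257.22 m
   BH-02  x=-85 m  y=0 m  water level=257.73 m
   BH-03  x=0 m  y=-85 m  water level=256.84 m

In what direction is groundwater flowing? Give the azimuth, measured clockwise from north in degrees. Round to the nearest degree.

∂h/∂x = (257.73 − 257.22) / (-85 − 0) = -0.006000
∂h/∂y = (256.84 − 257.22) / (-85 − 0) = +0.004471
Flow direction (−∇h) has components (+0.006000 E, -0.004471 N).
Azimuth = atan2(E, N) = atan2(+0.006000, -0.004471) = 126.7° ≈ 127°.

127°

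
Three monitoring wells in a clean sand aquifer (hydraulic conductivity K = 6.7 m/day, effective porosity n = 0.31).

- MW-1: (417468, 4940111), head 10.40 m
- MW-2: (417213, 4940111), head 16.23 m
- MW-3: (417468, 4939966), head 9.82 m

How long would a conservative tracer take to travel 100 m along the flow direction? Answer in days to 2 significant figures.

200 days

∂h/∂x = (16.23 − 10.40) / (417213 − 417468) = -0.02286
∂h/∂y = (9.82 − 10.40) / (4939966 − 4940111) = +0.004000
|∇h| = √(-0.02286² + 0.004000²) = 0.02321
Seepage velocity v = K·i/n = 6.7 × 0.02321 / 0.31 = 0.5016 m/day.
t = 100 / 0.5016 = 199.4 days.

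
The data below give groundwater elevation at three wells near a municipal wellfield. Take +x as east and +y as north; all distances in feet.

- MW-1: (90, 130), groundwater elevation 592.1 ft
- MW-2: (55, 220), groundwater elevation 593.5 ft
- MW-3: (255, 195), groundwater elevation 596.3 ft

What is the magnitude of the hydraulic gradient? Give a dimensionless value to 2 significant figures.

Differences from MW-1: to MW-2 (Δx, Δy, Δh) = (-35, 90, +1.4); to MW-3 = (165, 65, +4.2).
Determinant of the coordinate differences = (-35)·65 − 165·90 = -17125.
∂h/∂x = [(+1.4)·65 − (+4.2)·90] / -17125 = +0.01676
∂h/∂y = [(-35)·(+4.2) − 165·(+1.4)] / -17125 = +0.02207
|∇h| = √(0.01676² + 0.02207²) = 0.02771

0.028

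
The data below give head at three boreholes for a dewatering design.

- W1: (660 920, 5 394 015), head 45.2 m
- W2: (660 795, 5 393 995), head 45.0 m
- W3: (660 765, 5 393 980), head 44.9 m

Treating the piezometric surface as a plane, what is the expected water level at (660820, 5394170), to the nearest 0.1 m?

With h = a·x + b·y + c and W1 as origin, the differences give:
  (-125)·a + (-20)·b = -0.2
  (-155)·a + (-35)·b = -0.3
Eliminate b (×(-35) and ×(-20), subtract): 1275·a = 1.00 → a = ∂h/∂x = +0.0007843
Back-substitute: b = ∂h/∂y = +0.005098.
h(660820, 5394170) = 45.2 + (+0.0007843)·(-100) + (+0.005098)·(155) = 45.2 -0.078 +0.790 = 45.912 m.

45.9 m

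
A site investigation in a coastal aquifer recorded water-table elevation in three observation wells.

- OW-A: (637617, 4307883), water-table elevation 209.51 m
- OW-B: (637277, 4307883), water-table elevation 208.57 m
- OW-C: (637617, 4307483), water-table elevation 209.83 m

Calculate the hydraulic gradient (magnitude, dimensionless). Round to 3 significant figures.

0.00288

∂h/∂x = (208.57 − 209.51) / (637277 − 637617) = +0.002765
∂h/∂y = (209.83 − 209.51) / (4307483 − 4307883) = -0.0008000
|∇h| = √(0.002765² + -0.0008000²) = 0.002878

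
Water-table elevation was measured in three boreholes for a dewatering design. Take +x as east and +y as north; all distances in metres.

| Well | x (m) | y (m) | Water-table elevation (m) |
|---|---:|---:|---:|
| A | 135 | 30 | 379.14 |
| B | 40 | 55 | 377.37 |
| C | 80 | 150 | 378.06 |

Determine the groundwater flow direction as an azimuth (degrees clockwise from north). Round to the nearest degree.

272°

Three-point gradient (reference A): Δ to B = (-95, 25, -1.77), Δ to C = (-55, 120, -1.08).
∂h/∂x = +0.01849, ∂h/∂y = -0.0005237 (det = -10025).
Flow direction (−∇h) has components (-0.01849 E, +0.0005237 N).
Azimuth = atan2(E, N) = atan2(-0.01849, +0.0005237) = 271.6° ≈ 272°.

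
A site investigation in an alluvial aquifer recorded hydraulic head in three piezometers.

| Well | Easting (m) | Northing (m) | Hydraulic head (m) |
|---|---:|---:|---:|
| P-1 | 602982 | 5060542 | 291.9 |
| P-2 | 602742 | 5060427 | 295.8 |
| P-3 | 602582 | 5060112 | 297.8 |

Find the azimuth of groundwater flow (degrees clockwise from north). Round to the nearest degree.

098°

With h = a·x + b·y + c and P-1 as origin, the differences give:
  (-240)·a + (-115)·b = +3.9
  (-400)·a + (-430)·b = +5.9
Eliminate b (×(-430) and ×(-115), subtract): 57200·a = -998.50 → a = ∂h/∂x = -0.01746
Back-substitute: b = ∂h/∂y = +0.002517.
Flow direction (−∇h) has components (+0.01746 E, -0.002517 N).
Azimuth = atan2(E, N) = atan2(+0.01746, -0.002517) = 98.2° ≈ 098°.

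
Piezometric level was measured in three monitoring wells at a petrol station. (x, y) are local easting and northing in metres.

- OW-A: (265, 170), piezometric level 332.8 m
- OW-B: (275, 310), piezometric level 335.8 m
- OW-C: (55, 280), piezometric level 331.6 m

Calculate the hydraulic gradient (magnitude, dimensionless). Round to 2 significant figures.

Three-point gradient (reference OW-A): Δ to OW-B = (10, 140, +3.0), Δ to OW-C = (-210, 110, -1.2).
∂h/∂x = +0.01633, ∂h/∂y = +0.02026 (det = 30500).
|∇h| = √(0.01633² + 0.02026²) = 0.02602

0.026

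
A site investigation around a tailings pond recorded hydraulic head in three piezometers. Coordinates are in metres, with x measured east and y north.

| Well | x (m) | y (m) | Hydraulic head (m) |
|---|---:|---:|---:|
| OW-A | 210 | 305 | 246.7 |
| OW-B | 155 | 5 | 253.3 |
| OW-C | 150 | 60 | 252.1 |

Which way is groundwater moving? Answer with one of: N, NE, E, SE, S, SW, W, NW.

N

Differences from OW-A: to OW-B (Δx, Δy, Δh) = (-55, -300, +6.6); to OW-C = (-60, -245, +5.4).
Determinant of the coordinate differences = (-55)·(-245) − (-60)·(-300) = -4525.
∂h/∂x = [(+6.6)·(-245) − (+5.4)·(-300)] / -4525 = -0.0006630
∂h/∂y = [(-55)·(+5.4) − (-60)·(+6.6)] / -4525 = -0.02188
Flow = −∇h = (+0.0006630 east, +0.02188 north), which points north.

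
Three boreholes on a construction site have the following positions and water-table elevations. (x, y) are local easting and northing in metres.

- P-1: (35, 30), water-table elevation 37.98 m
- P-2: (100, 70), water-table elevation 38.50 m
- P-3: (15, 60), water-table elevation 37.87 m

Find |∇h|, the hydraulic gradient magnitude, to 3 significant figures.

0.00737

Taking P-1 as reference: P-2−P-1 = (65, 40, +0.52); P-3−P-1 = (-20, 30, -0.11).
Solve a·Δx + b·Δy = Δh: det = 65·30 − (-20)·40 = 2750.
∂h/∂x = [(+0.52)·30 − (-0.11)·40] / 2750 = +0.007273
∂h/∂y = [65·(-0.11) − (-20)·(+0.52)] / 2750 = +0.001182
|∇h| = √(0.007273² + 0.001182²) = 0.007368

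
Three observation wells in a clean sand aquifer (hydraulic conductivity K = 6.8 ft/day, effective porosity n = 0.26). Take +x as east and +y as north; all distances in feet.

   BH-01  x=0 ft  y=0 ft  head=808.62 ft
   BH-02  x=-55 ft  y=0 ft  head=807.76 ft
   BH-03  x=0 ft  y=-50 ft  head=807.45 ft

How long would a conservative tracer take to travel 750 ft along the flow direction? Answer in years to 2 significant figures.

2.8 years

∂h/∂x = (807.76 − 808.62) / (-55 − 0) = +0.01564
∂h/∂y = (807.45 − 808.62) / (-50 − 0) = +0.02340
|∇h| = √(0.01564² + 0.02340²) = 0.02815
Seepage velocity v = K·i/n = 6.8 × 0.02815 / 0.26 = 0.7362 ft/day.
t = 750 / 0.7362 = 1019 days = 2.79 years.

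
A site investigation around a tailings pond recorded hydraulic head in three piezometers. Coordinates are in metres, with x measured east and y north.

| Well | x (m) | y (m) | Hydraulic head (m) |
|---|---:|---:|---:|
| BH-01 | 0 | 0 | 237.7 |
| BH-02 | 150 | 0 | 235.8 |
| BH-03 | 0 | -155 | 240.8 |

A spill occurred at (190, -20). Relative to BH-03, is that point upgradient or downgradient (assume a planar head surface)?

downgradient

∂h/∂x = (235.8 − 237.7) / (150 − 0) = -0.01267
∂h/∂y = (240.8 − 237.7) / (-155 − 0) = -0.02000
Head at (190, -20) = 237.7 + (-0.01267)·(190) + (-0.02000)·(-20) = 235.69 m.
That is lower than the 240.8 m at BH-03, so the point is downgradient.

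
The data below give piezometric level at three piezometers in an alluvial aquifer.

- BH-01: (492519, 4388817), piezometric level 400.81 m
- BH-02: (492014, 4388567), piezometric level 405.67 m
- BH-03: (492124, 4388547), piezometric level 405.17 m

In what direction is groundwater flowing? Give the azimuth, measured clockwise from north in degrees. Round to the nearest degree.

Three-point gradient (reference BH-01): Δ to BH-02 = (-505, -250, +4.86), Δ to BH-03 = (-395, -270, +4.36).
∂h/∂x = -0.005910, ∂h/∂y = -0.007503 (det = 37600).
Flow direction (−∇h) has components (+0.005910 E, +0.007503 N).
Azimuth = atan2(E, N) = atan2(+0.005910, +0.007503) = 38.2° ≈ 038°.

038°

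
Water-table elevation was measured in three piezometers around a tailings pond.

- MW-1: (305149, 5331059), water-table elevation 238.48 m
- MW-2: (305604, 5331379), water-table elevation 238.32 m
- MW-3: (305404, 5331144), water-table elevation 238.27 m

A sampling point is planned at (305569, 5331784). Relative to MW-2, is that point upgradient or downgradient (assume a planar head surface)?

upgradient

Taking MW-1 as reference: MW-2−MW-1 = (455, 320, -0.16); MW-3−MW-1 = (255, 85, -0.21).
Solve a·Δx + b·Δy = Δh: det = 455·85 − 255·320 = -42925.
∂h/∂x = [(-0.16)·85 − (-0.21)·320] / -42925 = -0.001249
∂h/∂y = [455·(-0.21) − 255·(-0.16)] / -42925 = +0.001275
Head at (305569, 5331784) = 238.48 + (-0.001249)·(420) + (+0.001275)·(725) = 238.88 m.
That is higher than the 238.32 m at MW-2, so the point is upgradient.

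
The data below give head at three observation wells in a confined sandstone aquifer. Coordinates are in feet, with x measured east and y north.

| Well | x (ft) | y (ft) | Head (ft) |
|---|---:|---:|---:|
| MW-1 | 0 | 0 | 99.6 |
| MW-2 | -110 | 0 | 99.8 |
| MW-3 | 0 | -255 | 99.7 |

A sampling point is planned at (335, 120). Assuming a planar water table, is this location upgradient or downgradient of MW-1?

downgradient

∂h/∂x = (99.8 − 99.6) / (-110 − 0) = -0.001818
∂h/∂y = (99.7 − 99.6) / (-255 − 0) = -0.0003922
Head at (335, 120) = 99.6 + (-0.001818)·(335) + (-0.0003922)·(120) = 98.94 ft.
That is lower than the 99.6 ft at MW-1, so the point is downgradient.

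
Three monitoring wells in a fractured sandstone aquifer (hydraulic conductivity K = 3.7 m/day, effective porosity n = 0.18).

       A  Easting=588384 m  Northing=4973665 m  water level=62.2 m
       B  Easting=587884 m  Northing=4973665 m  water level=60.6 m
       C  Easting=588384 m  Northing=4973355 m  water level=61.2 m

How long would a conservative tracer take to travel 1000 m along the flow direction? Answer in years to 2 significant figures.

29 years

∂h/∂x = (60.6 − 62.2) / (587884 − 588384) = +0.003200
∂h/∂y = (61.2 − 62.2) / (4973355 − 4973665) = +0.003226
|∇h| = √(0.003200² + 0.003226²) = 0.004544
Seepage velocity v = K·i/n = 3.7 × 0.004544 / 0.18 = 0.0934 m/day.
t = 1000 / 0.0934 = 1.071e+04 days = 29.3 years.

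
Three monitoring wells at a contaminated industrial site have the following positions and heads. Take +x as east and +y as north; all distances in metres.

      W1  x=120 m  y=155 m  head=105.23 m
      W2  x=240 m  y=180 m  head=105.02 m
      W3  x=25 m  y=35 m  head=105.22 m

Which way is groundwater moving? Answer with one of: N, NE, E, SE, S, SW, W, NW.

Differences from W1: to W2 (Δx, Δy, Δh) = (120, 25, -0.21); to W3 = (-95, -120, -0.01).
Solve a·Δx + b·Δy = Δh: det = 120·(-120) − (-95)·25 = -12025.
∂h/∂x = [(-0.21)·(-120) − (-0.01)·25] / -12025 = -0.002116
∂h/∂y = [120·(-0.01) − (-95)·(-0.21)] / -12025 = +0.001759
Flow = −∇h = (+0.002116 east, -0.001759 north), which points southeast.

SE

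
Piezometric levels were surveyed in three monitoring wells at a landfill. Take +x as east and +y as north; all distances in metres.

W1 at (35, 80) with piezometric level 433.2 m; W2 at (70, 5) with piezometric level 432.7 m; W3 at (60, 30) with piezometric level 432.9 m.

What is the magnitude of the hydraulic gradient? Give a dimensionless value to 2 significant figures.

With h = a·x + b·y + c and W1 as origin, the differences give:
  35·a + (-75)·b = -0.5
  25·a + (-50)·b = -0.3
Eliminate b (×(-50) and ×(-75), subtract): 125·a = 2.50 → a = ∂h/∂x = +0.02000
Back-substitute: b = ∂h/∂y = +0.01600.
|∇h| = √(0.02000² + 0.01600²) = 0.02561

0.026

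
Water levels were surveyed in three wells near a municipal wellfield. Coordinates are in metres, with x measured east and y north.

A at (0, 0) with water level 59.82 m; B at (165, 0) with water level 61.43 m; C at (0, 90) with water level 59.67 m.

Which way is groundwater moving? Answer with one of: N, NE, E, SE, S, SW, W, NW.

W

∂h/∂x = (61.43 − 59.82) / (165 − 0) = +0.009758
∂h/∂y = (59.67 − 59.82) / (90 − 0) = -0.001667
Flow = −∇h = (-0.009758 east, +0.001667 north), which points west.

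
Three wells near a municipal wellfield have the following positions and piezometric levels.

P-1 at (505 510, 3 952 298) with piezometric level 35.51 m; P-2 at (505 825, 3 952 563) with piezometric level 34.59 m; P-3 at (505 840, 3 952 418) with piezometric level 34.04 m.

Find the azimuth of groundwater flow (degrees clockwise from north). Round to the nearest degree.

120°

Three-point gradient (reference P-1): Δ to P-2 = (315, 265, -0.92), Δ to P-3 = (330, 120, -1.47).
∂h/∂x = -0.005622, ∂h/∂y = +0.003211 (det = -49650).
Flow direction (−∇h) has components (+0.005622 E, -0.003211 N).
Azimuth = atan2(E, N) = atan2(+0.005622, -0.003211) = 119.7° ≈ 120°.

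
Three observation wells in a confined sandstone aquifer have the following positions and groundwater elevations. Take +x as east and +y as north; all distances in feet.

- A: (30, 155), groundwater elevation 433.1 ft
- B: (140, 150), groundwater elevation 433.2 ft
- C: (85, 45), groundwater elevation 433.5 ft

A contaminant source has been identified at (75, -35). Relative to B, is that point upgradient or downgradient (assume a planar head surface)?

upgradient

With h = a·x + b·y + c and A as origin, the differences give:
  110·a + (-5)·b = +0.1
  55·a + (-110)·b = +0.4
Eliminate b (×(-110) and ×(-5), subtract): -11825·a = -9.00 → a = ∂h/∂x = +0.0007611
Back-substitute: b = ∂h/∂y = -0.003256.
Head at (75, -35) = 433.1 + (+0.0007611)·(45) + (-0.003256)·(-190) = 433.75 ft.
That is higher than the 433.2 ft at B, so the point is upgradient.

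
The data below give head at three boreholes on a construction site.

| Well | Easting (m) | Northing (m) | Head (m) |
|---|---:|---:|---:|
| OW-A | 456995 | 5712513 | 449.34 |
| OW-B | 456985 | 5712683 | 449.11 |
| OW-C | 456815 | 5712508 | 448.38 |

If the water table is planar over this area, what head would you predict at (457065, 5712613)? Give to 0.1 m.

449.6 m

With h = a·x + b·y + c and OW-A as origin, the differences give:
  (-10)·a + 170·b = -0.23
  (-180)·a + (-5)·b = -0.96
Eliminate b (×(-5) and ×170, subtract): 30650·a = 164.350 → a = ∂h/∂x = +0.005362
Back-substitute: b = ∂h/∂y = -0.001038.
h(457065, 5712613) = 449.34 + (+0.005362)·(70) + (-0.001038)·(100) = 449.34 +0.375 -0.104 = 449.612 m.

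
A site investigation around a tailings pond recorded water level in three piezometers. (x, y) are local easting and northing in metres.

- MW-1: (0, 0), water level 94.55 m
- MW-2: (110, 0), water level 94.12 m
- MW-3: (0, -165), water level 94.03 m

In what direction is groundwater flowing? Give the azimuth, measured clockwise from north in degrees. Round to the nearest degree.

∂h/∂x = (94.12 − 94.55) / (110 − 0) = -0.003909
∂h/∂y = (94.03 − 94.55) / (-165 − 0) = +0.003152
Flow direction (−∇h) has components (+0.003909 E, -0.003152 N).
Azimuth = atan2(E, N) = atan2(+0.003909, -0.003152) = 128.9° ≈ 129°.

129°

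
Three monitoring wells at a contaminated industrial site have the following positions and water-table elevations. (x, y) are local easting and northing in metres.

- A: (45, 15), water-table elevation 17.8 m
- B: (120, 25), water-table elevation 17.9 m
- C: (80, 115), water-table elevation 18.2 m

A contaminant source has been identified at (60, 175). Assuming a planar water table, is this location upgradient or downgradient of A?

With h = a·x + b·y + c and A as origin, the differences give:
  75·a + 10·b = +0.1
  35·a + 100·b = +0.4
Eliminate b (×100 and ×10, subtract): 7150·a = 6.00 → a = ∂h/∂x = +0.0008392
Back-substitute: b = ∂h/∂y = +0.003706.
Head at (60, 175) = 17.8 + (+0.0008392)·(15) + (+0.003706)·(160) = 18.41 m.
That is higher than the 17.8 m at A, so the point is upgradient.

upgradient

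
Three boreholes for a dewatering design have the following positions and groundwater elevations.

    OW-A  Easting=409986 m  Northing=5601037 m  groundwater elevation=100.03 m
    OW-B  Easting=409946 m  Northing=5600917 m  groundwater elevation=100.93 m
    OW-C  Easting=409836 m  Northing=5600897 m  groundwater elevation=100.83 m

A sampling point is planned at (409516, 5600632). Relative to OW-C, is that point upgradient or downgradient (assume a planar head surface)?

upgradient

Three-point gradient (reference OW-A): Δ to OW-B = (-40, -120, +0.90), Δ to OW-C = (-150, -140, +0.80).
∂h/∂x = +0.002419, ∂h/∂y = -0.008306 (det = -12400).
Head at (409516, 5600632) = 100.03 + (+0.002419)·(-470) + (-0.008306)·(-405) = 102.26 m.
That is higher than the 100.83 m at OW-C, so the point is upgradient.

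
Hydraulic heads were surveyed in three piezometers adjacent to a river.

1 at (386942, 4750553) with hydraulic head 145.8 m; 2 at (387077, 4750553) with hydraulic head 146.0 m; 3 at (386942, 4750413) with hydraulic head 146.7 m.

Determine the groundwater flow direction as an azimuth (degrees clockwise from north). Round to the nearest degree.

∂h/∂x = (146.0 − 145.8) / (387077 − 386942) = +0.001481
∂h/∂y = (146.7 − 145.8) / (4750413 − 4750553) = -0.006429
Flow direction (−∇h) has components (-0.001481 E, +0.006429 N).
Azimuth = atan2(E, N) = atan2(-0.001481, +0.006429) = 347.0° ≈ 347°.

347°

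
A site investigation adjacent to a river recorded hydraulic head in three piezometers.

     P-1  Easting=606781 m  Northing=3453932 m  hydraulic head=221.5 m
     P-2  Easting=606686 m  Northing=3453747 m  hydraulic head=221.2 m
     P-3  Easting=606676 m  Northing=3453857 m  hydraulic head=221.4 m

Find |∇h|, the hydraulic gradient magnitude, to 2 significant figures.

0.0018

Three-point gradient (reference P-1): Δ to P-2 = (-95, -185, -0.3), Δ to P-3 = (-105, -75, -0.1).
∂h/∂x = -0.0003252, ∂h/∂y = +0.001789 (det = -12300).
|∇h| = √(-0.0003252² + 0.001789²) = 0.001818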